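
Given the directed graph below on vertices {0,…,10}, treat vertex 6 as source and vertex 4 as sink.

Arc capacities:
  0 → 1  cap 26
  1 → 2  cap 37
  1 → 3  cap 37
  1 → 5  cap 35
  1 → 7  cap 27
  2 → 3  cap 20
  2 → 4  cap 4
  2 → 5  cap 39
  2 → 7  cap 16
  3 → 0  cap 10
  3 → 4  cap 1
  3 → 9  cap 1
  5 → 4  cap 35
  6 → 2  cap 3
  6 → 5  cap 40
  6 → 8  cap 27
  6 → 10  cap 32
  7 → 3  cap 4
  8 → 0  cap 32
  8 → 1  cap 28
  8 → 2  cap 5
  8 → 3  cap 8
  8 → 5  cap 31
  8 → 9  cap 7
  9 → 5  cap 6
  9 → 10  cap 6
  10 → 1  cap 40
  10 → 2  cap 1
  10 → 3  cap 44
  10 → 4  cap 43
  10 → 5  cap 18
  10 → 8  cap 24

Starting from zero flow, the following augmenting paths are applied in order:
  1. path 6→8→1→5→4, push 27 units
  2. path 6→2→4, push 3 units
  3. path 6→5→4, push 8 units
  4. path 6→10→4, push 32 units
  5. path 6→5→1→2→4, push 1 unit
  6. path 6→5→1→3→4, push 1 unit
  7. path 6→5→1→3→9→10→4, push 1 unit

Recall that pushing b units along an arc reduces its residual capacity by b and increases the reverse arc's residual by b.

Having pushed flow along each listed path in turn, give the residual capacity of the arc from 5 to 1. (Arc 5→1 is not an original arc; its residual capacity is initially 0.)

Residual capacity of (5,1): 24

after path 1 (6→8→1→5→4, push 27): res(5,1)=27
after path 2 (6→2→4, push 3): res(5,1)=27
after path 3 (6→5→4, push 8): res(5,1)=27
after path 4 (6→10→4, push 32): res(5,1)=27
after path 5 (6→5→1→2→4, push 1): res(5,1)=26
after path 6 (6→5→1→3→4, push 1): res(5,1)=25
after path 7 (6→5→1→3→9→10→4, push 1): res(5,1)=24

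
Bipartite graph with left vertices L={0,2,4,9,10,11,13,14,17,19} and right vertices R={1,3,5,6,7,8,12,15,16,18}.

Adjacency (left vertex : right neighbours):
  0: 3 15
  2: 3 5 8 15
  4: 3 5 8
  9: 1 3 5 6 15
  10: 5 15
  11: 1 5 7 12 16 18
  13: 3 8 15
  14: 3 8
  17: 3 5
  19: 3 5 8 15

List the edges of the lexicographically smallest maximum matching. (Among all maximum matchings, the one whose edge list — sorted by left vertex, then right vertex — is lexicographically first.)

|M| = 6 (so the lex-smallest maximum matching has 6 edges)
process left vertices in ascending order; for each, take the smallest-labelled available neighbour that still permits 6 edges overall, or leave it unmatched if none does
lex-smallest matching: {0-3, 2-5, 4-8, 9-1, 10-15, 11-7}

Lex-smallest maximum matching: {(0,3), (2,5), (4,8), (9,1), (10,15), (11,7)}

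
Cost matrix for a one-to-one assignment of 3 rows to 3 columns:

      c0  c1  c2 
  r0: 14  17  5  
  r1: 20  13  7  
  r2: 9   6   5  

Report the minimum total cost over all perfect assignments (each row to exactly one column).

Minimum assignment cost: 27

one of 2 optimal assignments: row0→col0 (cost 14), row1→col2 (cost 7), row2→col1 (cost 6)
total = 14 + 7 + 6 = 27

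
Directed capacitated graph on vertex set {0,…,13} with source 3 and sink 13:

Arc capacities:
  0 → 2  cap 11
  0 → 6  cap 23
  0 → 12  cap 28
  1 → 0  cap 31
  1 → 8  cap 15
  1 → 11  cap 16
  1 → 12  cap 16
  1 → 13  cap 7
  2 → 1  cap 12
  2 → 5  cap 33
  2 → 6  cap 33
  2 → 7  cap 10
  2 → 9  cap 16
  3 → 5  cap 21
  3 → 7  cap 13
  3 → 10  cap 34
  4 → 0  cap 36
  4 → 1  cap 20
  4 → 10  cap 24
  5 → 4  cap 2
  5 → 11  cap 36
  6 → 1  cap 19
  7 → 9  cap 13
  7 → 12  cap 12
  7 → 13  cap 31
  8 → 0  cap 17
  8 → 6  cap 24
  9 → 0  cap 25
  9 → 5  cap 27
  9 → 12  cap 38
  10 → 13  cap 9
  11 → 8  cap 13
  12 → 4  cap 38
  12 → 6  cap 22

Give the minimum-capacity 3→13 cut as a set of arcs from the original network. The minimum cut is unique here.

Min-cut arcs: {(3,7), (5,4), (10,13), (11,8)} (total capacity 37)

augment #1: 3→7→13 push 13
augment #2: 3→10→13 push 9
augment #3: 3→5→4→1→13 push 2
augment #4: 3→5→11→8→6→1→13 push 5
augment #5: 3→5→11→8→0→2→7→13 push 8
max flow = 37; residual-reachable set from 3 gives S-side
cut edges (S→T): {(3,7), (5,4), (10,13), (11,8)} total cap 37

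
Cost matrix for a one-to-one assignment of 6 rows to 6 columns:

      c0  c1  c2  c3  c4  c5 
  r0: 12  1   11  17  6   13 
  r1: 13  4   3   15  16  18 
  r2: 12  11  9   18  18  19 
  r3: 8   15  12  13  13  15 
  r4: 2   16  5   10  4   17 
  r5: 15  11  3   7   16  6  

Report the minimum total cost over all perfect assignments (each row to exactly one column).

Minimum assignment cost: 39

optimal assignment: row0→col1 (cost 1), row1→col2 (cost 3), row2→col0 (cost 12), row3→col3 (cost 13), row4→col4 (cost 4), row5→col5 (cost 6)
total = 1 + 3 + 12 + 13 + 4 + 6 = 39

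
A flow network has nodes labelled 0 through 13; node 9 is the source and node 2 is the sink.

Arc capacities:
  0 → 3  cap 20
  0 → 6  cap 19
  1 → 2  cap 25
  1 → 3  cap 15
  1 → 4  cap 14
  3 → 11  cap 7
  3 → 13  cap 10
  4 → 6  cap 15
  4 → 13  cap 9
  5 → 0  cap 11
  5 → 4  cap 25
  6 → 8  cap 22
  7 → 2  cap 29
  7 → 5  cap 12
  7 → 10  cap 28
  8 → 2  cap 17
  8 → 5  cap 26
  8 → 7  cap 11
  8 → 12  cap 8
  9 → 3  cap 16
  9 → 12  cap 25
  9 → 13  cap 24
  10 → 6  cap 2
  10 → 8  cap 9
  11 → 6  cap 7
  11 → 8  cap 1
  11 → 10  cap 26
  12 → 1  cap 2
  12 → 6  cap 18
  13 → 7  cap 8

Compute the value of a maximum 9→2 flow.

Maximum flow value: 35

augment #1: 9→12→1→2 bottleneck 2, total now 2
augment #2: 9→13→7→2 bottleneck 8, total now 10
augment #3: 9→3→11→8→2 bottleneck 1, total now 11
augment #4: 9→12→6→8→2 bottleneck 16, total now 27
augment #5: 9→12→6→8→7→2 bottleneck 2, total now 29
augment #6: 9→3→11→6→8→7→2 bottleneck 4, total now 33
augment #7: 9→3→11→10→8→7→2 bottleneck 2, total now 35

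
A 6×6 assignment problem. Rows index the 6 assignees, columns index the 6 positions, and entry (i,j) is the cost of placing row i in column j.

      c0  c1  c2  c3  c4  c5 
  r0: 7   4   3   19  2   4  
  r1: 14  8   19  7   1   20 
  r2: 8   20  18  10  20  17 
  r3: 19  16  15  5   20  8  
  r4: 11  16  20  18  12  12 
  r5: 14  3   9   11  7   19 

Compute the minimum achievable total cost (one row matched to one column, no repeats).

Minimum assignment cost: 32

optimal assignment: row0→col2 (cost 3), row1→col4 (cost 1), row2→col0 (cost 8), row3→col3 (cost 5), row4→col5 (cost 12), row5→col1 (cost 3)
total = 3 + 1 + 8 + 5 + 12 + 3 = 32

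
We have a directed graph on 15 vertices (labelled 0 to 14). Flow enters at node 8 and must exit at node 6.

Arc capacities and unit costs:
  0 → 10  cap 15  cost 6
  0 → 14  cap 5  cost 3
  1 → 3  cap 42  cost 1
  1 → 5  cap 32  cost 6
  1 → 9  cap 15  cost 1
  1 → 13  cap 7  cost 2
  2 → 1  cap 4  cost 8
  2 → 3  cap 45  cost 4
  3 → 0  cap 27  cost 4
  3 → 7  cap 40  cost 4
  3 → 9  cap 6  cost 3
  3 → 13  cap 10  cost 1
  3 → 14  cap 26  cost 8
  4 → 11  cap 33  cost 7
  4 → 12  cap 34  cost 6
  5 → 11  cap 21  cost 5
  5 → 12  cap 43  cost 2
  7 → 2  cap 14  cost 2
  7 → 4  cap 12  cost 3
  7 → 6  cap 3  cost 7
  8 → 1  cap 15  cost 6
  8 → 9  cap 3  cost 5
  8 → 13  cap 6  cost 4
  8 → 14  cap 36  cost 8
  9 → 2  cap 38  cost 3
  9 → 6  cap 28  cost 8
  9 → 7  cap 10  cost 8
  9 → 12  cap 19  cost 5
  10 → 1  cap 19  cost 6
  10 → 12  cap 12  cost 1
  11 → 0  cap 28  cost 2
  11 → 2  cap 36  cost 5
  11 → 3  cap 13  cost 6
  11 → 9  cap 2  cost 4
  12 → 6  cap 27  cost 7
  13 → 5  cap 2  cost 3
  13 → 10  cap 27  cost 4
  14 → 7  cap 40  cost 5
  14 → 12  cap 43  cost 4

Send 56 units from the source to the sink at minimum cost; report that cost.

Minimum cost for 56 units: 1049

shortest-cost path #1: 8→9→6 push 3 @ unit cost 13 (adds 39)
shortest-cost path #2: 8→1→9→6 push 15 @ unit cost 15 (adds 225)
shortest-cost path #3: 8→13→5→12→6 push 2 @ unit cost 16 (adds 32)
shortest-cost path #4: 8→13→10→12→6 push 4 @ unit cost 16 (adds 64)
shortest-cost path #5: 8→14→12→6 push 21 @ unit cost 19 (adds 399)
shortest-cost path #6: 8→14→7→6 push 3 @ unit cost 20 (adds 60)
shortest-cost path #7: 8→14→12→5→11→9→6 push 2 @ unit cost 27 (adds 54)
shortest-cost path #8: 8→14→12→10→1→3→9→6 push 4 @ unit cost 29 (adds 116)
shortest-cost path #9: 8→14→7→2→3→9→6 push 2 @ unit cost 30 (adds 60)
total cost = 1049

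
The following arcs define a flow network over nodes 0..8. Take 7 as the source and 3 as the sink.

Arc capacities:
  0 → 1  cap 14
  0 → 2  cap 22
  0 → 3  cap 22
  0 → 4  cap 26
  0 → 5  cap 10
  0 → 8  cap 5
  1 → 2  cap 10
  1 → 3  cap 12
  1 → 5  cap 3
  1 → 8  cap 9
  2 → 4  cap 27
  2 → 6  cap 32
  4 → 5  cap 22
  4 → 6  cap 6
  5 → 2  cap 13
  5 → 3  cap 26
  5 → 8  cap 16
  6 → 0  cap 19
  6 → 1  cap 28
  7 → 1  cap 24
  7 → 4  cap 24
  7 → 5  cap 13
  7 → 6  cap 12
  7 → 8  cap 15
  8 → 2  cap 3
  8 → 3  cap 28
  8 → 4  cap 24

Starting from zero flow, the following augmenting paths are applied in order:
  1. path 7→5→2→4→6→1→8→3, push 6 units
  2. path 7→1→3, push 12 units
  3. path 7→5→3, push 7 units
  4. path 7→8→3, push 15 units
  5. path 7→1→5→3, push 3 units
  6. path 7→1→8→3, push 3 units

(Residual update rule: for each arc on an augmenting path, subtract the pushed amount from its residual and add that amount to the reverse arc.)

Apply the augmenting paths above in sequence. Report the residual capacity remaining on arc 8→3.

after path 1 (7→5→2→4→6→1→8→3, push 6): res(8,3)=22
after path 2 (7→1→3, push 12): res(8,3)=22
after path 3 (7→5→3, push 7): res(8,3)=22
after path 4 (7→8→3, push 15): res(8,3)=7
after path 5 (7→1→5→3, push 3): res(8,3)=7
after path 6 (7→1→8→3, push 3): res(8,3)=4

Residual capacity of (8,3): 4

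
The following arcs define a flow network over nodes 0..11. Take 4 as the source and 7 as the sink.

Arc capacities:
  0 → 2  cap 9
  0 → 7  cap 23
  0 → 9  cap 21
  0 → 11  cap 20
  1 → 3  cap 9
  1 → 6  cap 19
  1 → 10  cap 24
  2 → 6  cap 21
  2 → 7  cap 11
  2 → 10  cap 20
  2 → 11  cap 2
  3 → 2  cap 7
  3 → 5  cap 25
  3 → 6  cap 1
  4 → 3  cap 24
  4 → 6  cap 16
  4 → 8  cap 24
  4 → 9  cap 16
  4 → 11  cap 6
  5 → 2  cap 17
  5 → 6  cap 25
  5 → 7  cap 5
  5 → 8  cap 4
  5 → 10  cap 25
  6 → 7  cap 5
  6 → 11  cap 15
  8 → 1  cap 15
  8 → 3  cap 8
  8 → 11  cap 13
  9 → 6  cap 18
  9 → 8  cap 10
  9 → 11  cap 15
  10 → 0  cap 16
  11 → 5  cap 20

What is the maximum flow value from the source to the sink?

augment #1: 4→6→7 bottleneck 5, total now 5
augment #2: 4→3→2→7 bottleneck 7, total now 12
augment #3: 4→3→5→7 bottleneck 5, total now 17
augment #4: 4→3→5→2→7 bottleneck 4, total now 21
augment #5: 4→3→5→10→0→7 bottleneck 8, total now 29
augment #6: 4→8→1→10→0→7 bottleneck 8, total now 37

Maximum flow value: 37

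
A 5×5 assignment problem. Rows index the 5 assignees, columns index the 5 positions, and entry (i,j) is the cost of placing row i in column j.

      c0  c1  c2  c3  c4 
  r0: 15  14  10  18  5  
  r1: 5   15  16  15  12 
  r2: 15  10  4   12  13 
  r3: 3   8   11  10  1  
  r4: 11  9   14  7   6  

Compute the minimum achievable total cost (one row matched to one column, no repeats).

optimal assignment: row0→col4 (cost 5), row1→col0 (cost 5), row2→col2 (cost 4), row3→col1 (cost 8), row4→col3 (cost 7)
total = 5 + 5 + 4 + 8 + 7 = 29

Minimum assignment cost: 29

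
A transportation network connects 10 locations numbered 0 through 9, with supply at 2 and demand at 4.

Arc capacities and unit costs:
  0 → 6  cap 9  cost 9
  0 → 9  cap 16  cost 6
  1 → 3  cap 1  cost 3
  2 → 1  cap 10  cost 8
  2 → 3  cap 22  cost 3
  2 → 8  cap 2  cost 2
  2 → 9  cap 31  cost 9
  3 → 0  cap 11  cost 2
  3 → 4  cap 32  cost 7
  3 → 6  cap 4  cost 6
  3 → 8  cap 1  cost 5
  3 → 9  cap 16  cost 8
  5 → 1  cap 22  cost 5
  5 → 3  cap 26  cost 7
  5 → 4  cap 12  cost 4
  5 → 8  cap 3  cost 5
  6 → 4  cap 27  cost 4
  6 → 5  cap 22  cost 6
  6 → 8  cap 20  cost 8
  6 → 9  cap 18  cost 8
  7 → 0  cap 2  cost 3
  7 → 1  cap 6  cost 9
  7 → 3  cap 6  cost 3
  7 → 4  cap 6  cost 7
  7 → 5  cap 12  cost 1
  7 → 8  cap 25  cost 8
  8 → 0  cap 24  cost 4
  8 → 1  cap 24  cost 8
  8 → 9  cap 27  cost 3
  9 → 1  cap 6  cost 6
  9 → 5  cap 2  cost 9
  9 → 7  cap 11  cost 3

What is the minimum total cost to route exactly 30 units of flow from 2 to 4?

shortest-cost path #1: 2→3→4 push 22 @ unit cost 10 (adds 220)
shortest-cost path #2: 2→8→9→7→5→4 push 2 @ unit cost 13 (adds 26)
shortest-cost path #3: 2→9→7→5→4 push 6 @ unit cost 17 (adds 102)
total cost = 348

Minimum cost for 30 units: 348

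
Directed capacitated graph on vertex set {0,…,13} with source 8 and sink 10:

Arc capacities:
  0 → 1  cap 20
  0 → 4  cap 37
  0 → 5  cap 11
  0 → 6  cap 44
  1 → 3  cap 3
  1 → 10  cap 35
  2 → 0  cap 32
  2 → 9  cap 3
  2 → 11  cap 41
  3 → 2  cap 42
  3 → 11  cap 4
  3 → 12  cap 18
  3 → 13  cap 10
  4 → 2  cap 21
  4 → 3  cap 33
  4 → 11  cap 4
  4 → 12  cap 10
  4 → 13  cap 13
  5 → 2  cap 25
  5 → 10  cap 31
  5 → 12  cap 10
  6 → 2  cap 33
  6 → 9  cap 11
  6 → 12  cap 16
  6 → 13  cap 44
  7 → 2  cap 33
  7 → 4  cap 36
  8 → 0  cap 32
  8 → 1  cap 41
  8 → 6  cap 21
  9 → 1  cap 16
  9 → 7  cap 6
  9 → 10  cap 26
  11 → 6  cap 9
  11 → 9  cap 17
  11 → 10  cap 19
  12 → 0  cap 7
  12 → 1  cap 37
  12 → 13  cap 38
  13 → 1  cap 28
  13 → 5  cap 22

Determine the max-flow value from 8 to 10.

augment #1: 8→1→10 bottleneck 35, total now 35
augment #2: 8→0→5→10 bottleneck 11, total now 46
augment #3: 8→6→9→10 bottleneck 11, total now 57
augment #4: 8→0→4→11→10 bottleneck 4, total now 61
augment #5: 8→1→3→11→10 bottleneck 3, total now 64
augment #6: 8→6→2→9→10 bottleneck 3, total now 67
augment #7: 8→6→2→11→10 bottleneck 7, total now 74
augment #8: 8→0→4→2→11→10 bottleneck 5, total now 79
augment #9: 8→0→4→13→5→10 bottleneck 12, total now 91

Maximum flow value: 91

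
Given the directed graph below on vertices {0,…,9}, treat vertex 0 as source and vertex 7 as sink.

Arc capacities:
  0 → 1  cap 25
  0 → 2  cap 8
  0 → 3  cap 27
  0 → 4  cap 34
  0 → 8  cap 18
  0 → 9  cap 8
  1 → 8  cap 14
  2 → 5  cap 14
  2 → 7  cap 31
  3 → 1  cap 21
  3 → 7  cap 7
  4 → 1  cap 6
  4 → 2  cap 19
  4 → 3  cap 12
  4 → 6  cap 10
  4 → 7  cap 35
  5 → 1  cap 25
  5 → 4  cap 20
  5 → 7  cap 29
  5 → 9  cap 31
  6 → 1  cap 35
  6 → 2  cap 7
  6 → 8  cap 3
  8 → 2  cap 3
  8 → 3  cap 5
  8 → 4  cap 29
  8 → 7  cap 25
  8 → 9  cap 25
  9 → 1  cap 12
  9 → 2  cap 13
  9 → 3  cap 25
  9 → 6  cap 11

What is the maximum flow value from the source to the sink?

augment #1: 0→2→7 bottleneck 8, total now 8
augment #2: 0→3→7 bottleneck 7, total now 15
augment #3: 0→4→7 bottleneck 34, total now 49
augment #4: 0→8→7 bottleneck 18, total now 67
augment #5: 0→1→8→7 bottleneck 7, total now 74
augment #6: 0→9→2→7 bottleneck 8, total now 82
augment #7: 0→1→8→2→7 bottleneck 3, total now 85
augment #8: 0→1→8→4→7 bottleneck 1, total now 86
augment #9: 0→1→8→4→2→7 bottleneck 3, total now 89

Maximum flow value: 89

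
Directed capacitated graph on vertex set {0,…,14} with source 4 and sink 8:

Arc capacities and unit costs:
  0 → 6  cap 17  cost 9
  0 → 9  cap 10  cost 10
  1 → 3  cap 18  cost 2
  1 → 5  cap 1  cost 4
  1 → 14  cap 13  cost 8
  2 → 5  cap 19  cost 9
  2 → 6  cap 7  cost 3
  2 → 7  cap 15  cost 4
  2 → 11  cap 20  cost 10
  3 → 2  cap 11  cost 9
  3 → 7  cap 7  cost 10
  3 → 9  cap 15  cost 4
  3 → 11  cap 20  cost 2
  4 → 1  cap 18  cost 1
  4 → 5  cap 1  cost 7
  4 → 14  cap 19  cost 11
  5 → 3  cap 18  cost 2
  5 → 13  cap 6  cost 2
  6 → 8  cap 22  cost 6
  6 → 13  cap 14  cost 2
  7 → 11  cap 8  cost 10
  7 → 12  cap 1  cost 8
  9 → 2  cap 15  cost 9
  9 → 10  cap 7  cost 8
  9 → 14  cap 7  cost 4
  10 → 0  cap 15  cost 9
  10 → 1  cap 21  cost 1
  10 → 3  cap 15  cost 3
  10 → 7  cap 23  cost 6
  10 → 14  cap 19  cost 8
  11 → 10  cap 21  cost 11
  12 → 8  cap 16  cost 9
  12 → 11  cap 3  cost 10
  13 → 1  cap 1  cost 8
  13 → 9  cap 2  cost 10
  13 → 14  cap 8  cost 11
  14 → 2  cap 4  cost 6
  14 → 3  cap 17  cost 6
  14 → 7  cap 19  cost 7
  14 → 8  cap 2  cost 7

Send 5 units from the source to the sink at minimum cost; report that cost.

shortest-cost path #1: 4→1→14→8 push 2 @ unit cost 16 (adds 32)
shortest-cost path #2: 4→1→3→2→6→8 push 3 @ unit cost 21 (adds 63)
total cost = 95

Minimum cost for 5 units: 95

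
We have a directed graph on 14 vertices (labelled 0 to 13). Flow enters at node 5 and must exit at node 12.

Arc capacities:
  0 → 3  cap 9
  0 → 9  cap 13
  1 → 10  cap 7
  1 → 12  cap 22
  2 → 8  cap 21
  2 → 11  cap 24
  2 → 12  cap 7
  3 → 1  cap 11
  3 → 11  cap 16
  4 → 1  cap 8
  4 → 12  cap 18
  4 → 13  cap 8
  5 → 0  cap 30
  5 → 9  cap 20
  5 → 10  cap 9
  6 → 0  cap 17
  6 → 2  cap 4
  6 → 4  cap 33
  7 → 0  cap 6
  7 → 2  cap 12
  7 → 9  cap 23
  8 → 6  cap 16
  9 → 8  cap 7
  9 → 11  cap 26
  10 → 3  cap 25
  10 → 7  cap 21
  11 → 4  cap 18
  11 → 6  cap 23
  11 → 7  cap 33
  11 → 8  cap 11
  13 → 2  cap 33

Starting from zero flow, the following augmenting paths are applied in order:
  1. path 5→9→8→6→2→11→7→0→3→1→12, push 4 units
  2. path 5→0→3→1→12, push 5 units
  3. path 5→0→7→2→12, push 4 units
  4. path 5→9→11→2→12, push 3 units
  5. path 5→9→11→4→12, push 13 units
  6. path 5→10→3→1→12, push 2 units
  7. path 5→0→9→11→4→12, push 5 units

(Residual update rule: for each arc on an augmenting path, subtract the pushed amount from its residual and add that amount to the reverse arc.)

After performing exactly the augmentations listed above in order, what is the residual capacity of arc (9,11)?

Residual capacity of (9,11): 5

after path 1 (5→9→8→6→2→11→7→0→3→1→12, push 4): res(9,11)=26
after path 2 (5→0→3→1→12, push 5): res(9,11)=26
after path 3 (5→0→7→2→12, push 4): res(9,11)=26
after path 4 (5→9→11→2→12, push 3): res(9,11)=23
after path 5 (5→9→11→4→12, push 13): res(9,11)=10
after path 6 (5→10→3→1→12, push 2): res(9,11)=10
after path 7 (5→0→9→11→4→12, push 5): res(9,11)=5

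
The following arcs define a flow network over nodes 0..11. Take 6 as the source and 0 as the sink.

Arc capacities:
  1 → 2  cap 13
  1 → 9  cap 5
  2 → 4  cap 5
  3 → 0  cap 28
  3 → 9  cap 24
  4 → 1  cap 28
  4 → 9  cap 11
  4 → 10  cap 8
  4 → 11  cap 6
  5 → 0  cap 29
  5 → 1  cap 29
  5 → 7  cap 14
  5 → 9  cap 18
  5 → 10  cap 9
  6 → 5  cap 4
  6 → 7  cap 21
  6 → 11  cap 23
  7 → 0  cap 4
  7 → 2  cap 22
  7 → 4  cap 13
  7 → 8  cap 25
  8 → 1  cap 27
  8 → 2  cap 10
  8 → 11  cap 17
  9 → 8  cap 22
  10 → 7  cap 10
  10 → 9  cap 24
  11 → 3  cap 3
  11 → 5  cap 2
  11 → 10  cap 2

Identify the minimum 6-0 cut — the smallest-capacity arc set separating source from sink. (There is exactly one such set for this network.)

Min-cut arcs: {(6,5), (7,0), (11,3), (11,5)} (total capacity 13)

augment #1: 6→5→0 push 4
augment #2: 6→7→0 push 4
augment #3: 6→11→3→0 push 3
augment #4: 6→11→5→0 push 2
max flow = 13; residual-reachable set from 6 gives S-side
cut edges (S→T): {(6,5), (7,0), (11,3), (11,5)} total cap 13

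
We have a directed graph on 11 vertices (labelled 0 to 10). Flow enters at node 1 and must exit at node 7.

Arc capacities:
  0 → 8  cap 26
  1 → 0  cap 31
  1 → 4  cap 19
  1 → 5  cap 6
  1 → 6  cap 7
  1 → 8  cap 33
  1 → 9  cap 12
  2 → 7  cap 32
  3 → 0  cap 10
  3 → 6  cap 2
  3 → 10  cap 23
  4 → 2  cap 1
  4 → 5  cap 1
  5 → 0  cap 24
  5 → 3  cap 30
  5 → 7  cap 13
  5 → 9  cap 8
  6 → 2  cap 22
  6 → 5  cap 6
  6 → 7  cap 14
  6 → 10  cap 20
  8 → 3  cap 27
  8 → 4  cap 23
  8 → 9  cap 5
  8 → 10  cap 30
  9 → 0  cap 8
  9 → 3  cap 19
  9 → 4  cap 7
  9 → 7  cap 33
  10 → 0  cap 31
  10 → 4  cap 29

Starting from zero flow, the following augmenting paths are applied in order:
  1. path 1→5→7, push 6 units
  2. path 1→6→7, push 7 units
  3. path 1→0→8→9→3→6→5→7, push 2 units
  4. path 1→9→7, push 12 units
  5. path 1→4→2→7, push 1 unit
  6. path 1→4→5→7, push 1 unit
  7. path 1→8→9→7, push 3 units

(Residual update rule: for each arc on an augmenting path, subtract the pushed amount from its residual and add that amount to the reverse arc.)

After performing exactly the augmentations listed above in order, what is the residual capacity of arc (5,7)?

Residual capacity of (5,7): 4

after path 1 (1→5→7, push 6): res(5,7)=7
after path 2 (1→6→7, push 7): res(5,7)=7
after path 3 (1→0→8→9→3→6→5→7, push 2): res(5,7)=5
after path 4 (1→9→7, push 12): res(5,7)=5
after path 5 (1→4→2→7, push 1): res(5,7)=5
after path 6 (1→4→5→7, push 1): res(5,7)=4
after path 7 (1→8→9→7, push 3): res(5,7)=4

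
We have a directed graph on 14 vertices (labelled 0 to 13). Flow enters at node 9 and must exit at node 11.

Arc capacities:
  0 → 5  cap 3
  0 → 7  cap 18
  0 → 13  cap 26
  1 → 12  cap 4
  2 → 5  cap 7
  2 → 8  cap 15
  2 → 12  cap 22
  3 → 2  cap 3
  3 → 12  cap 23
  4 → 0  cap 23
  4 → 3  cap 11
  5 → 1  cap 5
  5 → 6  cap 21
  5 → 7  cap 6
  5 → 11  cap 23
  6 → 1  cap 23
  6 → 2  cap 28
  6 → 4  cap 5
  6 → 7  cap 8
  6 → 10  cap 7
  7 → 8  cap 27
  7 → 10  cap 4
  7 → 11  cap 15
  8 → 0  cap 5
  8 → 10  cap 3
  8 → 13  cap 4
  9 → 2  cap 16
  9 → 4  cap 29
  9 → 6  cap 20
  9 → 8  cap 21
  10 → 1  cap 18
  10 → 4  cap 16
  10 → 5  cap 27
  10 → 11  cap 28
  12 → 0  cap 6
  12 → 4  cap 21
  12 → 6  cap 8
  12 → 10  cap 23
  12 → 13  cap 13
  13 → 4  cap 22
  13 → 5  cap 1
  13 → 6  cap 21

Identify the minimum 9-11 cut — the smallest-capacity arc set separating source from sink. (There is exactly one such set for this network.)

augment #1: 9→2→5→11 push 7
augment #2: 9→6→7→11 push 8
augment #3: 9→6→10→11 push 7
augment #4: 9→8→10→11 push 3
augment #5: 9→2→12→10→11 push 9
augment #6: 9→4→0→5→11 push 3
augment #7: 9→4→0→7→11 push 7
augment #8: 9→8→13→5→11 push 1
augment #9: 9→4→0→7→10→11 push 4
augment #10: 9→4→3→12→10→11 push 5
augment #11: 9→4→3→12→10→5→11 push 6
augment #12: 9→6→1→12→10→5→11 push 3
max flow = 63; residual-reachable set from 9 gives S-side
cut edges (S→T): {(0,5), (2,5), (6,10), (7,10), (7,11), (8,10), (12,10), (13,5)} total cap 63

Min-cut arcs: {(0,5), (2,5), (6,10), (7,10), (7,11), (8,10), (12,10), (13,5)} (total capacity 63)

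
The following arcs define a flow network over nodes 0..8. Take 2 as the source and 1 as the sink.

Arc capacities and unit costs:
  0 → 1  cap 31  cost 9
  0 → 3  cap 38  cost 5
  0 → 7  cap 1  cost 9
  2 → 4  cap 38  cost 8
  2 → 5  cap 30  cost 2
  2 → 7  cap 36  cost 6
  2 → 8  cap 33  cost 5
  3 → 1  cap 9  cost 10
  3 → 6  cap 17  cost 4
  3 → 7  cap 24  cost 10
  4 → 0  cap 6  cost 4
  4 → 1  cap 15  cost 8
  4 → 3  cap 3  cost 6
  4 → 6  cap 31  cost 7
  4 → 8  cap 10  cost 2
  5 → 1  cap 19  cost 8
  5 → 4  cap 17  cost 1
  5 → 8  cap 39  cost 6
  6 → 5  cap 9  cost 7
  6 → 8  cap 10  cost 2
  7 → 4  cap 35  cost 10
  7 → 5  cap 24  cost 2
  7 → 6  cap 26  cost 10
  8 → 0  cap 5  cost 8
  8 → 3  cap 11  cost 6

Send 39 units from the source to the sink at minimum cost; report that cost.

shortest-cost path #1: 2→5→1 push 19 @ unit cost 10 (adds 190)
shortest-cost path #2: 2→5→4→1 push 11 @ unit cost 11 (adds 121)
shortest-cost path #3: 2→4→1 push 4 @ unit cost 16 (adds 64)
shortest-cost path #4: 2→4→0→1 push 5 @ unit cost 21 (adds 105)
total cost = 480

Minimum cost for 39 units: 480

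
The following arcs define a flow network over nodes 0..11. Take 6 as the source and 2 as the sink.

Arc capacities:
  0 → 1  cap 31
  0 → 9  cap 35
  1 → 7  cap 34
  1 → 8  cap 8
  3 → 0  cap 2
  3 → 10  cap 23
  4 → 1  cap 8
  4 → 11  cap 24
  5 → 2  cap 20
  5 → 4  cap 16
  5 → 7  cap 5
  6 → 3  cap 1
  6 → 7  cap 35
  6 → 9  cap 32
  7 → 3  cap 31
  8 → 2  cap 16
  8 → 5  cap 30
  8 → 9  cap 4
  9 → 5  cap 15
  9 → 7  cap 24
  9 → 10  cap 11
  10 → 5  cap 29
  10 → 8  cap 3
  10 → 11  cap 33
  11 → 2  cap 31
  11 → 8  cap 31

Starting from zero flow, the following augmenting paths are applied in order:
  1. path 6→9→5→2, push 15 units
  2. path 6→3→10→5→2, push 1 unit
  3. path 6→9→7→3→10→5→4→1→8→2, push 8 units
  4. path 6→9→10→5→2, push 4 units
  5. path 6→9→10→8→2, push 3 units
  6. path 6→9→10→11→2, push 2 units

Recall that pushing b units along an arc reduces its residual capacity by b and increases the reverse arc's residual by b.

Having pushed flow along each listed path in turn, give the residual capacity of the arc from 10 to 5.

Residual capacity of (10,5): 16

after path 1 (6→9→5→2, push 15): res(10,5)=29
after path 2 (6→3→10→5→2, push 1): res(10,5)=28
after path 3 (6→9→7→3→10→5→4→1→8→2, push 8): res(10,5)=20
after path 4 (6→9→10→5→2, push 4): res(10,5)=16
after path 5 (6→9→10→8→2, push 3): res(10,5)=16
after path 6 (6→9→10→11→2, push 2): res(10,5)=16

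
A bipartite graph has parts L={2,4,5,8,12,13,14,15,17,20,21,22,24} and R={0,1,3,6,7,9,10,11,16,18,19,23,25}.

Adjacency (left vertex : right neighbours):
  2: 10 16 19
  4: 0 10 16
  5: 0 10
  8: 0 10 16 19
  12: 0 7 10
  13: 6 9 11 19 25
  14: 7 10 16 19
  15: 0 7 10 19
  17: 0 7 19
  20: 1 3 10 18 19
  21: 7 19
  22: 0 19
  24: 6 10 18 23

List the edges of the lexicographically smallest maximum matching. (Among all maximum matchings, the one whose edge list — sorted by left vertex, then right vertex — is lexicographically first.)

|M| = 8 (so the lex-smallest maximum matching has 8 edges)
process left vertices in ascending order; for each, take the smallest-labelled available neighbour that still permits 8 edges overall, or leave it unmatched if none does
lex-smallest matching: {2-10, 4-0, 8-16, 12-7, 13-6, 14-19, 20-1, 24-18}

Lex-smallest maximum matching: {(2,10), (4,0), (8,16), (12,7), (13,6), (14,19), (20,1), (24,18)}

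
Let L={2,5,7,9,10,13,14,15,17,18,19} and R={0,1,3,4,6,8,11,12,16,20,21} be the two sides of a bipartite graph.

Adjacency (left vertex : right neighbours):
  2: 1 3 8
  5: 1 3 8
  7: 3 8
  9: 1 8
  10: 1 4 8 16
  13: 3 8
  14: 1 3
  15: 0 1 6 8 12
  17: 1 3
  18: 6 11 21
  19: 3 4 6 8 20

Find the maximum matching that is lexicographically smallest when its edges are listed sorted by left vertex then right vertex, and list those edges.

|M| = 7 (so the lex-smallest maximum matching has 7 edges)
process left vertices in ascending order; for each, take the smallest-labelled available neighbour that still permits 7 edges overall, or leave it unmatched if none does
lex-smallest matching: {2-1, 5-3, 7-8, 10-4, 15-0, 18-6, 19-20}

Lex-smallest maximum matching: {(2,1), (5,3), (7,8), (10,4), (15,0), (18,6), (19,20)}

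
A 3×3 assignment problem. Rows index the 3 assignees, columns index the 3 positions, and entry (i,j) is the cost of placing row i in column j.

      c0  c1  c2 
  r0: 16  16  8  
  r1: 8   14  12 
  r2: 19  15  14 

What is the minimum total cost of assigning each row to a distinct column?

optimal assignment: row0→col2 (cost 8), row1→col0 (cost 8), row2→col1 (cost 15)
total = 8 + 8 + 15 = 31

Minimum assignment cost: 31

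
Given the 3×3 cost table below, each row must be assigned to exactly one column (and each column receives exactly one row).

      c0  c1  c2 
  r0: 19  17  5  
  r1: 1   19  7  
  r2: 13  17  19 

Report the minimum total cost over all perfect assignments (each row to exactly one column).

Minimum assignment cost: 23

optimal assignment: row0→col2 (cost 5), row1→col0 (cost 1), row2→col1 (cost 17)
total = 5 + 1 + 17 = 23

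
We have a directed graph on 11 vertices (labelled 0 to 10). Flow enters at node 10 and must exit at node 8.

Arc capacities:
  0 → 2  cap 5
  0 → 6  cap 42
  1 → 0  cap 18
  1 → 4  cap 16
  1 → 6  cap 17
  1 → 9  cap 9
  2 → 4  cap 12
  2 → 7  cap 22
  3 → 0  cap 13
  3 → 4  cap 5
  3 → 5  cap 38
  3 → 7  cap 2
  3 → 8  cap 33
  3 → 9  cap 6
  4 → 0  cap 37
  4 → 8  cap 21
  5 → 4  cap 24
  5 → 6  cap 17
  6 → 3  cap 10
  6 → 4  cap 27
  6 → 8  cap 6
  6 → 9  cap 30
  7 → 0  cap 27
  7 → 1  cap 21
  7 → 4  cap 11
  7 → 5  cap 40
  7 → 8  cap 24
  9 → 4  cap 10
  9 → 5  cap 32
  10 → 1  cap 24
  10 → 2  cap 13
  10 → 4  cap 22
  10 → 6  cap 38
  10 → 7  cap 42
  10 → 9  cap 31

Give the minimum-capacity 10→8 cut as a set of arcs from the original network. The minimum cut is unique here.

augment #1: 10→4→8 push 21
augment #2: 10→6→8 push 6
augment #3: 10→7→8 push 24
augment #4: 10→6→3→8 push 10
max flow = 61; residual-reachable set from 10 gives S-side
cut edges (S→T): {(4,8), (6,3), (6,8), (7,8)} total cap 61

Min-cut arcs: {(4,8), (6,3), (6,8), (7,8)} (total capacity 61)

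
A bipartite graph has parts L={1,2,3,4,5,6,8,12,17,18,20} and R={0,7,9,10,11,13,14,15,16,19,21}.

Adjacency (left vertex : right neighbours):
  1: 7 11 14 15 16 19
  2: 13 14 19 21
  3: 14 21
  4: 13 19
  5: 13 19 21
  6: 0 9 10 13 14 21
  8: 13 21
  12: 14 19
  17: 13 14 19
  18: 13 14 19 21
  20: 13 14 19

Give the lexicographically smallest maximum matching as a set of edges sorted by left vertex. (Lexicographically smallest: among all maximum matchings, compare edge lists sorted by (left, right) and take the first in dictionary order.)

|M| = 6 (so the lex-smallest maximum matching has 6 edges)
process left vertices in ascending order; for each, take the smallest-labelled available neighbour that still permits 6 edges overall, or leave it unmatched if none does
lex-smallest matching: {1-7, 2-13, 3-14, 4-19, 5-21, 6-0}

Lex-smallest maximum matching: {(1,7), (2,13), (3,14), (4,19), (5,21), (6,0)}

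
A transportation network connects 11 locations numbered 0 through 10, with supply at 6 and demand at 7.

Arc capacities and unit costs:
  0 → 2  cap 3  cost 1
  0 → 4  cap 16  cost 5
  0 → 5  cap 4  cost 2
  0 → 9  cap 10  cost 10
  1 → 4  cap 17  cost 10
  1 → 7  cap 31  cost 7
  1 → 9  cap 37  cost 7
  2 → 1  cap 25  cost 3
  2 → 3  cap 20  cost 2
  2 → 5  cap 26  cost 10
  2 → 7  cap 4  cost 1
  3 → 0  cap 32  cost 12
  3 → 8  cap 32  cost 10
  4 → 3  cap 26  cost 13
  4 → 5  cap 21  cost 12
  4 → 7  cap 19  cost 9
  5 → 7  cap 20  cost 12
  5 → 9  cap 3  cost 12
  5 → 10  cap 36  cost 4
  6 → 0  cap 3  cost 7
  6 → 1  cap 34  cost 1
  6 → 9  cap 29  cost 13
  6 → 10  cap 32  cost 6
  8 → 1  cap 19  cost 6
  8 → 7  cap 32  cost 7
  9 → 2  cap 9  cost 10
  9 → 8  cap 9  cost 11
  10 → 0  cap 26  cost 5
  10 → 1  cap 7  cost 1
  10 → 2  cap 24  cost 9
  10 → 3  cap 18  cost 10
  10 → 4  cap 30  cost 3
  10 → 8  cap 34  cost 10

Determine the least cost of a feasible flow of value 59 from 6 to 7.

shortest-cost path #1: 6→1→7 push 31 @ unit cost 8 (adds 248)
shortest-cost path #2: 6→0→2→7 push 3 @ unit cost 9 (adds 27)
shortest-cost path #3: 6→10→2→7 push 1 @ unit cost 16 (adds 16)
shortest-cost path #4: 6→10→4→7 push 19 @ unit cost 18 (adds 342)
shortest-cost path #5: 6→10→8→7 push 5 @ unit cost 23 (adds 115)
total cost = 748

Minimum cost for 59 units: 748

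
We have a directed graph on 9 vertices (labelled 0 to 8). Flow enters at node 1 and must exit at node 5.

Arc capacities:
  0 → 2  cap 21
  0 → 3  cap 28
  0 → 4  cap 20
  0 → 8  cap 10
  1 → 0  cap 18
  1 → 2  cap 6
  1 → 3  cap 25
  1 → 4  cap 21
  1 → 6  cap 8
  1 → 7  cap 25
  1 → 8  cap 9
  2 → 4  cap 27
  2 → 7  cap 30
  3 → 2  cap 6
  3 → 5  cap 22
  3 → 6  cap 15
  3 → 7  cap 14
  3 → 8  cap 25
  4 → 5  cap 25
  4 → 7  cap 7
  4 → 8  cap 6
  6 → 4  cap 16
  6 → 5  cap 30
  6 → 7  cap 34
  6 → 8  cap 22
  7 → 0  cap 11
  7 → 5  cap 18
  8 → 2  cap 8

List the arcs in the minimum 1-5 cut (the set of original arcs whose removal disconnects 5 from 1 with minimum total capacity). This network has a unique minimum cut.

Min-cut arcs: {(1,6), (3,5), (3,6), (4,5), (7,5)} (total capacity 88)

augment #1: 1→3→5 push 22
augment #2: 1→4→5 push 21
augment #3: 1→6→5 push 8
augment #4: 1→7→5 push 18
augment #5: 1→0→4→5 push 4
augment #6: 1→3→6→5 push 3
augment #7: 1→0→3→6→5 push 12
max flow = 88; residual-reachable set from 1 gives S-side
cut edges (S→T): {(1,6), (3,5), (3,6), (4,5), (7,5)} total cap 88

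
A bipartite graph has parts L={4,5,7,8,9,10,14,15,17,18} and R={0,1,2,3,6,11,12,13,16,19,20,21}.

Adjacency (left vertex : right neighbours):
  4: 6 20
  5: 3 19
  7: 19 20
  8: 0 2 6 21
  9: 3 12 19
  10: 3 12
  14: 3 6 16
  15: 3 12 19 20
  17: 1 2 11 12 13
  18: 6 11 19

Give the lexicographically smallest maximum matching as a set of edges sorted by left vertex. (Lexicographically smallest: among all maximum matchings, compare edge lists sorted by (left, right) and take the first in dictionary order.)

|M| = 9 (so the lex-smallest maximum matching has 9 edges)
process left vertices in ascending order; for each, take the smallest-labelled available neighbour that still permits 9 edges overall, or leave it unmatched if none does
lex-smallest matching: {4-6, 5-3, 7-19, 8-0, 9-12, 14-16, 15-20, 17-1, 18-11}

Lex-smallest maximum matching: {(4,6), (5,3), (7,19), (8,0), (9,12), (14,16), (15,20), (17,1), (18,11)}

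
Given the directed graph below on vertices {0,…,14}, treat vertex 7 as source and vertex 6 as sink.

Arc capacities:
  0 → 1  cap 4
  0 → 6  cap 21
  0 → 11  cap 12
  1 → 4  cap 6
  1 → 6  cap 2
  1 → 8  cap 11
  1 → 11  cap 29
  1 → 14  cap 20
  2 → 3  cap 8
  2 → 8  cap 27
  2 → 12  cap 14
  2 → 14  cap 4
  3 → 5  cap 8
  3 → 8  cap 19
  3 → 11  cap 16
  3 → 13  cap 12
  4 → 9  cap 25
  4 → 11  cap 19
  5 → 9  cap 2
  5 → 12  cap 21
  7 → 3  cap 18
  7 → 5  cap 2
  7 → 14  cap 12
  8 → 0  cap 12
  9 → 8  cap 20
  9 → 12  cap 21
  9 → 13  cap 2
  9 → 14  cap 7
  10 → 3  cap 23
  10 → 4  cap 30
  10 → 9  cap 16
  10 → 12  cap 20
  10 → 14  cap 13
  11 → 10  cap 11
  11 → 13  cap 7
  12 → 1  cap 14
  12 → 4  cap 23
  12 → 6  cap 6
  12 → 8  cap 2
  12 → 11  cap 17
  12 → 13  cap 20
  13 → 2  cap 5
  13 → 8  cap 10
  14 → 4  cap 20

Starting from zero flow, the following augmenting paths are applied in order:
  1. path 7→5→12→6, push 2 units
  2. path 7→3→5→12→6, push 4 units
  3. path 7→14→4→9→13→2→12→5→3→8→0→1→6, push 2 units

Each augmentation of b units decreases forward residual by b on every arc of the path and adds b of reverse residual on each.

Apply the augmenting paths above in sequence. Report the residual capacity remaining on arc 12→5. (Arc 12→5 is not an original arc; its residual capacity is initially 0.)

Residual capacity of (12,5): 4

after path 1 (7→5→12→6, push 2): res(12,5)=2
after path 2 (7→3→5→12→6, push 4): res(12,5)=6
after path 3 (7→14→4→9→13→2→12→5→3→8→0→1→6, push 2): res(12,5)=4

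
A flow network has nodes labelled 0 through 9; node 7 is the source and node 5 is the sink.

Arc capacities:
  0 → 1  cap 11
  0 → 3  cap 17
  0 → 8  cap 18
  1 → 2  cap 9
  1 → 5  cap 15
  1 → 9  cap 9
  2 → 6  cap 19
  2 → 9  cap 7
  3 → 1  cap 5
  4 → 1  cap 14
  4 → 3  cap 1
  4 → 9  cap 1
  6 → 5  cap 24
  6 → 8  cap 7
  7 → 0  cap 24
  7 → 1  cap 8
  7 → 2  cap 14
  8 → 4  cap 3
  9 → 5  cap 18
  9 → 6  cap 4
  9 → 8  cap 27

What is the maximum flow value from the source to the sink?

augment #1: 7→1→5 bottleneck 8, total now 8
augment #2: 7→0→1→5 bottleneck 7, total now 15
augment #3: 7→2→6→5 bottleneck 14, total now 29
augment #4: 7→0→1→9→5 bottleneck 4, total now 33
augment #5: 7→0→3→1→9→5 bottleneck 5, total now 38
augment #6: 7→0→8→4→9→5 bottleneck 1, total now 39
augment #7: 7→0→8→4→1→2→6→5 bottleneck 2, total now 41

Maximum flow value: 41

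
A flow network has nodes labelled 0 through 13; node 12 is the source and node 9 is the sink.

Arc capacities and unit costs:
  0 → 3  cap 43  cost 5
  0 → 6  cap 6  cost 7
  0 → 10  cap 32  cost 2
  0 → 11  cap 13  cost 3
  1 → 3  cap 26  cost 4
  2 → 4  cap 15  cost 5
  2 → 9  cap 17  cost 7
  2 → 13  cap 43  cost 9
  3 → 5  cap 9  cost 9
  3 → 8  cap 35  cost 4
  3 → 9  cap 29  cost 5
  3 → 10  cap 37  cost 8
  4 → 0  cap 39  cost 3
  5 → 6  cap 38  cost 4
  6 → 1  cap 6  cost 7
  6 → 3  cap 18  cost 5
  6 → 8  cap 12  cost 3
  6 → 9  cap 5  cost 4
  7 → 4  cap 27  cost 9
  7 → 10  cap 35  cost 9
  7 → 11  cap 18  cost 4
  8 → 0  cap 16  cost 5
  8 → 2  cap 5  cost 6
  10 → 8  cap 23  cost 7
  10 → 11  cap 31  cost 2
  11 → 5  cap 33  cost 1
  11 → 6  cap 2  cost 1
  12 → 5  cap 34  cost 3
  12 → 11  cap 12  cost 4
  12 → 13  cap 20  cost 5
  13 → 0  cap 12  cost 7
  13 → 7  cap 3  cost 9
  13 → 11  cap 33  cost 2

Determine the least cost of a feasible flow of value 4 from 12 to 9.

shortest-cost path #1: 12→11→6→9 push 2 @ unit cost 9 (adds 18)
shortest-cost path #2: 12→5→6→9 push 2 @ unit cost 11 (adds 22)
total cost = 40

Minimum cost for 4 units: 40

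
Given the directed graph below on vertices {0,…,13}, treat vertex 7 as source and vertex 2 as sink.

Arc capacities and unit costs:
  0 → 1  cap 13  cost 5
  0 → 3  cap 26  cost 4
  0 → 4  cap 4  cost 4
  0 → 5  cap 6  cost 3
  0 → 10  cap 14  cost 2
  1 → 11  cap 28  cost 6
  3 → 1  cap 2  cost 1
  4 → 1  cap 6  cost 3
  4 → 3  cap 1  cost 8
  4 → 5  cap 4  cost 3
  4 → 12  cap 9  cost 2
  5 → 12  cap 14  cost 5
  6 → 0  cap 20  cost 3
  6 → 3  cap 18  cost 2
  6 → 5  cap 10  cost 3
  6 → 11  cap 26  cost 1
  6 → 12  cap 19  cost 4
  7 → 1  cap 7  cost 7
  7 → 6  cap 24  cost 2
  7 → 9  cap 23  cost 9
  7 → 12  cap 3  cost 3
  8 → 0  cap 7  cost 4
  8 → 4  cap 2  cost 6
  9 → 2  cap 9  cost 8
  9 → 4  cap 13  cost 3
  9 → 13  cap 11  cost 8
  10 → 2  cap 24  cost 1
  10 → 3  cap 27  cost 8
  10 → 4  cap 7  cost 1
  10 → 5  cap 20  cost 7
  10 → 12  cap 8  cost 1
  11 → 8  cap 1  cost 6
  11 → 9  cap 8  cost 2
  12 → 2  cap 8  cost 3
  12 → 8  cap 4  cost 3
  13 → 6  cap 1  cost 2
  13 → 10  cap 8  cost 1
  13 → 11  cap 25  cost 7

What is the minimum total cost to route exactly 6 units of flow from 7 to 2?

shortest-cost path #1: 7→12→2 push 3 @ unit cost 6 (adds 18)
shortest-cost path #2: 7→6→0→10→2 push 3 @ unit cost 8 (adds 24)
total cost = 42

Minimum cost for 6 units: 42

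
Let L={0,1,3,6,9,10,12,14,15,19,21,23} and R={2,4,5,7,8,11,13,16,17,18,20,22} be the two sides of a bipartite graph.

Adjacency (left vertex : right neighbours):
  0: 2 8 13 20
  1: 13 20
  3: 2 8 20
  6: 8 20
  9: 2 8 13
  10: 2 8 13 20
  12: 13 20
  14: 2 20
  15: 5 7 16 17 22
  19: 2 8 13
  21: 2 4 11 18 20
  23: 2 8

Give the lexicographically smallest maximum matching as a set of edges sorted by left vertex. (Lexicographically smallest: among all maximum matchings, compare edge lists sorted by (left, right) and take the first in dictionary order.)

Lex-smallest maximum matching: {(0,2), (1,13), (3,8), (6,20), (15,5), (21,4)}

|M| = 6 (so the lex-smallest maximum matching has 6 edges)
process left vertices in ascending order; for each, take the smallest-labelled available neighbour that still permits 6 edges overall, or leave it unmatched if none does
lex-smallest matching: {0-2, 1-13, 3-8, 6-20, 15-5, 21-4}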